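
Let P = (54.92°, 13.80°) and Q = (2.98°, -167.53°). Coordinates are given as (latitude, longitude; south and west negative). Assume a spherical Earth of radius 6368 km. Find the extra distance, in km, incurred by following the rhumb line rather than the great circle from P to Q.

Great circle: cos σ = sin φ₁ sin φ₂ + cos φ₁ cos φ₂ cos Δλ,  σ = 2.1309 rad → d_gc = 13569.3 km
Rhumb line: Δψ = -1.0998, q = Δφ/Δψ = 0.8243, d_rh = R√(Δφ²+q²Δλ²) = 17356.7 km
Excess = 17356.7 − 13569.3 = 3787.4 ≈ 3787 km

3787 km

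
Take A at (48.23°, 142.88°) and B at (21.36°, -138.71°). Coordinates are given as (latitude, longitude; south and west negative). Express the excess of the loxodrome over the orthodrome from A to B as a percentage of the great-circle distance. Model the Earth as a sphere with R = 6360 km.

3.0%

Great circle: σ = 1.1633 rad → d_gc = Rσ = 7398.7 km
Rhumb: Δφ = -0.4690, Δλ = +1.3685, Δψ = -0.5817, q = Δφ/Δψ = 0.8062 → d_rh = R√(Δφ²+q²Δλ²) = 7624.3 km
Excess = (7624.3 − 7398.7) / 7398.7 = 225.6 / 7398.7 = 3.049% ≈ 3.0%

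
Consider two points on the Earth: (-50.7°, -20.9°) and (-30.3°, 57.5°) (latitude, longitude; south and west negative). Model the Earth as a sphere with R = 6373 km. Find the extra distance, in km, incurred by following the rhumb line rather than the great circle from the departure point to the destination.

Great circle: cos σ = sin φ₁ sin φ₂ + cos φ₁ cos φ₂ cos Δλ,  σ = 1.0468 rad → d_gc = 6671.0 km
Rhumb line: Δψ = +0.4745, q = Δφ/Δψ = 0.7504, d_rh = R√(Δφ²+q²Δλ²) = 6926.1 km
Excess = 6926.1 − 6671.0 = 255.1 ≈ 255 km

255 km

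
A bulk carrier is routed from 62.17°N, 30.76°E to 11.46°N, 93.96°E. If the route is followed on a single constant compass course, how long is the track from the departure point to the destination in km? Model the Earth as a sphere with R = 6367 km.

7672 km

Rhumb course C = atan2(Δλ, Δψ) with Δψ = ln[tan(π/4+φ₂/2)/tan(π/4+φ₁/2)] = -1.1940, Δλ = +1.1030 → C = 137.27°
d = R·|Δφ| / |cos C| = 6367·0.88506 / 0.73452 = 7672 km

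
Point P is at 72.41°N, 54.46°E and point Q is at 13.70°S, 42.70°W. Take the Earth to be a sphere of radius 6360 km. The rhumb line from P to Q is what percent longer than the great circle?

Great circle: σ = 1.8363 rad → d_gc = Rσ = 11678.63 km
Rhumb: Δφ = -1.5029, Δλ = -1.6958, Δψ = -2.1076, q = Δφ/Δψ = 0.7131 → d_rh = R√(Δφ²+q²Δλ²) = 12268.36 km
Excess = (12268.36 − 11678.63) / 11678.63 = 589.73 / 11678.63 = 5.0497% ≈ 5.0%

5.0%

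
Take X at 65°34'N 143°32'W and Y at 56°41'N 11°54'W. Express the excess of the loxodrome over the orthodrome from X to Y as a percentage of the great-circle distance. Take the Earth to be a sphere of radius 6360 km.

21.5%

Great circle: σ = 0.9149 rad → d_gc = Rσ = 5818.8 km
Rhumb: Δφ = -0.1550, Δλ = +2.2974, Δψ = -0.3235, q = Δφ/Δψ = 0.4792 → d_rh = R√(Δφ²+q²Δλ²) = 7071.2 km
Excess = (7071.2 − 5818.8) / 5818.8 = 1252.4 / 5818.8 = 21.52% ≈ 21.5%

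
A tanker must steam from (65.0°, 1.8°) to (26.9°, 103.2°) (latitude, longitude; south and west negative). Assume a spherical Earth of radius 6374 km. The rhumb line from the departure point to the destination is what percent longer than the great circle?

Great circle: σ = 1.2286 rad → d_gc = Rσ = 7831.1 km
Rhumb: Δφ = -0.6650, Δλ = +1.7698, Δψ = -1.0187, q = Δφ/Δψ = 0.6528 → d_rh = R√(Δφ²+q²Δλ²) = 8496.3 km
Excess = (8496.3 − 7831.1) / 7831.1 = 665.2 / 7831.1 = 8.49% ≈ 8.5%

8.5%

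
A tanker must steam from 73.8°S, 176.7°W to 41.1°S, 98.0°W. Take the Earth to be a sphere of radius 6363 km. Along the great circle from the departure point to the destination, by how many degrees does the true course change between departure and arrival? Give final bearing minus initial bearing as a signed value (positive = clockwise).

-71.5°

Initial bearing θ₁ = atan2(sin Δλ cos φ₂, cos φ₁ sin φ₂ − sin φ₁ cos φ₂ cos Δλ) = 93.22°
Final bearing θ₂ = (initial bearing from the destination back to the start) + 180° = 21.69°
Δθ = θ₂ − θ₁ = -71.5°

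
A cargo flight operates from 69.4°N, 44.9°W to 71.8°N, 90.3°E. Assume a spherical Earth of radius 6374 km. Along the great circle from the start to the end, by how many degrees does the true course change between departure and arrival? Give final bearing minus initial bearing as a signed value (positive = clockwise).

Initial bearing θ₁ = atan2(sin Δλ cos φ₂, cos φ₁ sin φ₂ − sin φ₁ cos φ₂ cos Δλ) = 22.11°
Final bearing θ₂ = (initial bearing from the destination back to the start) + 180° = 154.91°
Δθ = θ₂ − θ₁ = +132.8°

+132.8°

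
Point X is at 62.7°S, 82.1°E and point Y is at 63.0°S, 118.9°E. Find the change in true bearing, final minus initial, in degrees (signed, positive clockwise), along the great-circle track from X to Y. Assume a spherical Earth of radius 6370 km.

Initial bearing θ₁ = atan2(sin Δλ cos φ₂, cos φ₁ sin φ₂ − sin φ₁ cos φ₂ cos Δλ) = 107.48°
Final bearing θ₂ = (initial bearing from the destination back to the start) + 180° = 74.50°
Δθ = θ₂ − θ₁ = -33.0°

-33.0°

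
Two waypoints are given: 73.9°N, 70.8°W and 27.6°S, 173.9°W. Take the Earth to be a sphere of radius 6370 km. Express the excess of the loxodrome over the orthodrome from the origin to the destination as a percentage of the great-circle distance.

4.8%

Great circle: σ = 2.0953 rad → d_gc = Rσ = 13347.4 km
Rhumb: Δφ = -1.7715, Δλ = -1.7994, Δψ = -2.4574, q = Δφ/Δψ = 0.7209 → d_rh = R√(Δφ²+q²Δλ²) = 13986.3 km
Excess = (13986.3 − 13347.4) / 13347.4 = 638.9 / 13347.4 = 4.79% ≈ 4.8%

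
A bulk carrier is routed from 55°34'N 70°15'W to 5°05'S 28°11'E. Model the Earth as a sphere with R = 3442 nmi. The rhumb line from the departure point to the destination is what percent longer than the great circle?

Great circle: σ = 1.7271 rad → d_gc = Rσ = 5944.7 nmi
Rhumb: Δφ = -1.0585, Δλ = +1.7180, Δψ = -1.2604, q = Δφ/Δψ = 0.8398 → d_rh = R√(Δφ²+q²Δλ²) = 6159.3 nmi
Excess = (6159.3 − 5944.7) / 5944.7 = 214.6 / 5944.7 = 3.61% ≈ 3.6%

3.6%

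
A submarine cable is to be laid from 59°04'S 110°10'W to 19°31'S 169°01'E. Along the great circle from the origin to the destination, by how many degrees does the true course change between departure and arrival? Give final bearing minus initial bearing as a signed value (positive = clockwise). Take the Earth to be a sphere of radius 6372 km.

+59.6°

Initial bearing θ₁ = atan2(sin Δλ cos φ₂, cos φ₁ sin φ₂ − sin φ₁ cos φ₂ cos Δλ) = 267.37°
Final bearing θ₂ = (initial bearing from the destination back to the start) + 180° = 326.99°
Δθ = θ₂ − θ₁ = +59.6°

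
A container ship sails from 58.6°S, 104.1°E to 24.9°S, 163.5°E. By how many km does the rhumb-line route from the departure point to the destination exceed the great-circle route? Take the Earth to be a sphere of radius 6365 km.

Great circle: cos σ = sin φ₁ sin φ₂ + cos φ₁ cos φ₂ cos Δλ,  σ = 0.9274 rad → d_gc = 5902.73 km
Rhumb line: Δψ = +0.8201, q = Δφ/Δψ = 0.7172, d_rh = R√(Δφ²+q²Δλ²) = 6034.17 km
Excess = 6034.17 − 5902.73 = 131.44 ≈ 131 km

131 km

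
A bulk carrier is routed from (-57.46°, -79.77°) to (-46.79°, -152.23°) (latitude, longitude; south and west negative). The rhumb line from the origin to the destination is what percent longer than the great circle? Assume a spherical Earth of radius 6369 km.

4.6%

Great circle: σ = 0.7592 rad → d_gc = Rσ = 4835.0 km
Rhumb: Δφ = +0.1862, Δλ = -1.2647, Δψ = +0.3052, q = Δφ/Δψ = 0.6101 → d_rh = R√(Δφ²+q²Δλ²) = 5055.2 km
Excess = (5055.2 − 4835.0) / 4835.0 = 220.2 / 4835.0 = 4.554% ≈ 4.6%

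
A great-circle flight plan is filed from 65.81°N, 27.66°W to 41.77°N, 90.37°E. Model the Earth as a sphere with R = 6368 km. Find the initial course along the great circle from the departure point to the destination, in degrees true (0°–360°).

48.0°

θ = atan2( sin Δλ·cos φ₂ ,  cos φ₁ sin φ₂ − sin φ₁ cos φ₂ cos Δλ )
  = atan2(+0.6583, +0.5927) = 48.00°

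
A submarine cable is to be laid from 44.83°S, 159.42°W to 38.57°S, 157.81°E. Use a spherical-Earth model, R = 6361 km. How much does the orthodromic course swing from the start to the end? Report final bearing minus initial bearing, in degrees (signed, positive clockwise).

+29.2°

Initial bearing θ₁ = atan2(sin Δλ cos φ₂, cos φ₁ sin φ₂ − sin φ₁ cos φ₂ cos Δλ) = 265.96°
Final bearing θ₂ = (initial bearing from the destination back to the start) + 180° = 295.20°
Δθ = θ₂ − θ₁ = +29.2°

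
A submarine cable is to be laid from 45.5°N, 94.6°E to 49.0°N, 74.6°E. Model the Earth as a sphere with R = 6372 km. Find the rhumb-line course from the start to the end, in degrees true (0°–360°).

284.5°

Meridional parts: M(φ₁)=+0.8938, M(φ₂)=+0.9838 → ΔM = +0.0900;  Δλ = -0.3491 rad
tan C = Δλ / ΔM = -3.8768 → C = 284.46°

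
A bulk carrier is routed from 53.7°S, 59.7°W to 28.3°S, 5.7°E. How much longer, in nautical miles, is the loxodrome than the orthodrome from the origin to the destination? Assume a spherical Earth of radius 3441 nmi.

84 nmi

Great circle: cos σ = sin φ₁ sin φ₂ + cos φ₁ cos φ₂ cos Δλ,  σ = 0.9285 rad → d_gc = 3194.8 nmi
Rhumb line: Δψ = +0.6000, q = Δφ/Δψ = 0.7389, d_rh = R√(Δφ²+q²Δλ²) = 3278.6 nmi
Excess = 3278.6 − 3194.8 = 83.8 ≈ 84 nmi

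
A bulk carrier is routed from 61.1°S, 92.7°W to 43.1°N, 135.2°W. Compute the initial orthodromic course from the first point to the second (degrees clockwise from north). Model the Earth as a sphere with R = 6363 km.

328.4°

N = sin Δλ·cos φ₂ = -0.4933;  D = cos φ₁ sin φ₂ − sin φ₁ cos φ₂ cos Δλ = +0.8015
initial course = atan2(N, D) = 328.39°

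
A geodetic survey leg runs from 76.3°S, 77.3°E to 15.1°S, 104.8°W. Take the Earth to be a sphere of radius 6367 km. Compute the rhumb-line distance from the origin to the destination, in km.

13273 km

Rhumb course C = atan2(Δλ, Δψ) with Δψ = ln[tan(π/4+φ₂/2)/tan(π/4+φ₁/2)] = +1.8525, Δλ = +3.1049 → C = 59.18°
d = R·|Δφ| / |cos C| = 6367·1.06814 / 0.51238 = 13273 km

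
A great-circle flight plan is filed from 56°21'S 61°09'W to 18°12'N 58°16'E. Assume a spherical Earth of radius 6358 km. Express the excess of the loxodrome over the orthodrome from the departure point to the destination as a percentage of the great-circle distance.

4.4%

Great circle: σ = 2.1159 rad → d_gc = Rσ = 13453.2 km
Rhumb: Δφ = +1.3011, Δλ = +2.0842, Δψ = +1.5192, q = Δφ/Δψ = 0.8565 → d_rh = R√(Δφ²+q²Δλ²) = 14044.7 km
Excess = (14044.7 − 13453.2) / 13453.2 = 591.5 / 13453.2 = 4.40% ≈ 4.4%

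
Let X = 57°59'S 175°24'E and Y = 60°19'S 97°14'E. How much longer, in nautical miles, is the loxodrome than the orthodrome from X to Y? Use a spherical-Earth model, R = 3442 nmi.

142 nmi

Great circle: cos σ = sin φ₁ sin φ₂ + cos φ₁ cos φ₂ cos Δλ,  σ = 0.6592 rad → d_gc = 2269.0 nmi
Rhumb line: Δψ = -0.0795, q = Δφ/Δψ = 0.5126, d_rh = R√(Δφ²+q²Δλ²) = 2410.9 nmi
Excess = 2410.9 − 2269.0 = 141.9 ≈ 142 nmi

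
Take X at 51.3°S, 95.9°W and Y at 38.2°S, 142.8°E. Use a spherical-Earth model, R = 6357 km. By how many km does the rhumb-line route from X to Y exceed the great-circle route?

Great circle: cos σ = sin φ₁ sin φ₂ + cos φ₁ cos φ₂ cos Δλ,  σ = 1.3414 rad → d_gc = 8527.5 km
Rhumb line: Δψ = +0.3240, q = Δφ/Δψ = 0.7056, d_rh = R√(Δφ²+q²Δλ²) = 9606.4 km
Excess = 9606.4 − 8527.5 = 1078.9 ≈ 1079 km

1079 km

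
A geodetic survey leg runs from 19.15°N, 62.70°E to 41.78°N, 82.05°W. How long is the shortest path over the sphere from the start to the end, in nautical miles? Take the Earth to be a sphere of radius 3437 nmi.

Haversine: a = sin²(Δφ/2)+cos φ₁ cos φ₂ sin²(Δλ/2) = 0.67836;  σ = 2·atan2(√a,√(1−a))
σ = 110.898° → d = Rσ = 3437·1.93554 = 6652 nmi

6652 nmi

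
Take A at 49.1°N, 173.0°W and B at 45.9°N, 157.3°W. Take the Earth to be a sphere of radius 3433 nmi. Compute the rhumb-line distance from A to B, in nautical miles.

664 nmi

Δψ = ln[tan(π/4+φ₂/2)/tan(π/4+φ₁/2)] = -0.0827;  Δφ = -0.0559 rad,  Δλ = +0.2740 rad
q = Δφ/Δψ = 0.6753
d = R·√(Δφ² + q²Δλ²) = 3433·0.19329 = 664 nmi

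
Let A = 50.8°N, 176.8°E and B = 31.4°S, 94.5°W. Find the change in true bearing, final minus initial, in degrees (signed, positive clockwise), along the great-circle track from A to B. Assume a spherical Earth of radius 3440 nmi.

At departure: θ₁ = atan2(sin Δλ cos φ₂, cos φ₁ sin φ₂ − sin φ₁ cos φ₂ cos Δλ) = 111.97°
At arrival: θ₂ = atan2(sin Δλ cos φ₁, −cos φ₂ sin φ₁ + sin φ₂ cos φ₁ cos Δλ) = 136.63°
Δθ = θ₂ − θ₁ = +24.7°

+24.7°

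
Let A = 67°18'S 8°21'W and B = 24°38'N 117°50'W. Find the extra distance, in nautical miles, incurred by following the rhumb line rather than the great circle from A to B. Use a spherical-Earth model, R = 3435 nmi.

Great circle: cos σ = sin φ₁ sin φ₂ + cos φ₁ cos φ₂ cos Δλ,  σ = 2.0962 rad → d_gc = 7200.3 nmi
Rhumb line: Δψ = +2.0496, q = Δφ/Δψ = 0.7828, d_rh = R√(Δφ²+q²Δλ²) = 7535.3 nmi
Excess = 7535.3 − 7200.3 = 335.0 ≈ 335 nmi

335 nmi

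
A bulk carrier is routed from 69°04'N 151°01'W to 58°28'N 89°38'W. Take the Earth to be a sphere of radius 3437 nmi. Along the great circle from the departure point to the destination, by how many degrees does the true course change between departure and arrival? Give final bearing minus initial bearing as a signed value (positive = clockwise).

+56.3°

At departure: θ₁ = atan2(sin Δλ cos φ₂, cos φ₁ sin φ₂ − sin φ₁ cos φ₂ cos Δλ) = 81.26°
At arrival: θ₂ = atan2(sin Δλ cos φ₁, −cos φ₂ sin φ₁ + sin φ₂ cos φ₁ cos Δλ) = 137.53°
Δθ = θ₂ − θ₁ = +56.3°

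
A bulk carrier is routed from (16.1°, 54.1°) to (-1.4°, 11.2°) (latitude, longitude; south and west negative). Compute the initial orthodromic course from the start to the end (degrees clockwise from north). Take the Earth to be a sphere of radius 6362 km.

N = sin Δλ·cos φ₂ = -0.6805;  D = cos φ₁ sin φ₂ − sin φ₁ cos φ₂ cos Δλ = -0.2266
initial course = atan2(N, D) = 251.59°

251.6°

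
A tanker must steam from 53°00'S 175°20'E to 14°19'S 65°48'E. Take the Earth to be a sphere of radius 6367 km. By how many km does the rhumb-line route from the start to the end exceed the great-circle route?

676 km

Great circle: cos σ = sin φ₁ sin φ₂ + cos φ₁ cos φ₂ cos Δλ,  σ = 1.5683 rad → d_gc = 9985.2 km
Rhumb line: Δψ = +0.8423, q = Δφ/Δψ = 0.8015, d_rh = R√(Δφ²+q²Δλ²) = 10661.3 km
Excess = 10661.3 − 9985.2 = 676.1 ≈ 676 km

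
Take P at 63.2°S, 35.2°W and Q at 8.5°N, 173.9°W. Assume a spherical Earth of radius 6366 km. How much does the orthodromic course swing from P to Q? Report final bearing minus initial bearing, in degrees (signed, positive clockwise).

+112.8°

At departure: θ₁ = atan2(sin Δλ cos φ₂, cos φ₁ sin φ₂ − sin φ₁ cos φ₂ cos Δλ) = 227.58°
At arrival: θ₂ = atan2(sin Δλ cos φ₁, −cos φ₂ sin φ₁ + sin φ₂ cos φ₁ cos Δλ) = 340.34°
Δθ = θ₂ − θ₁ = +112.8°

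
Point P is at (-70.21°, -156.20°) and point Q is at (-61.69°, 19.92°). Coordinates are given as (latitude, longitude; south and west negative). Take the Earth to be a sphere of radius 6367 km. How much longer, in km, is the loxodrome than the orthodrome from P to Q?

Great circle: cos σ = sin φ₁ sin φ₂ + cos φ₁ cos φ₂ cos Δλ,  σ = 0.8390 rad → d_gc = 5342.0 km
Rhumb line: Δψ = +0.3687, q = Δφ/Δψ = 0.4034, d_rh = R√(Δφ²+q²Δλ²) = 7950.7 km
Excess = 7950.7 − 5342.0 = 2608.7 ≈ 2609 km

2609 km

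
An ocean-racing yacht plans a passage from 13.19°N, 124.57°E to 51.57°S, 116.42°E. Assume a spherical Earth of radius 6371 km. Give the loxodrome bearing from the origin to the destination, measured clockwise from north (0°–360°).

Δψ = ln[tan(π/4+φ₂/2)/tan(π/4+φ₁/2)] = -1.2863
Δλ = -0.1422 rad (taken the short way round)
course = atan2(Δλ, Δψ) = 186.31°

186.3°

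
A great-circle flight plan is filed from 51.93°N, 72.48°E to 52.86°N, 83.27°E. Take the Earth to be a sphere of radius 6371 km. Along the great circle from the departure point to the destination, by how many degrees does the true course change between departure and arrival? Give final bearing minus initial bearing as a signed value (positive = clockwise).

Initial bearing θ₁ = atan2(sin Δλ cos φ₂, cos φ₁ sin φ₂ − sin φ₁ cos φ₂ cos Δλ) = 77.70°
Final bearing θ₂ = (initial bearing from the destination back to the start) + 180° = 86.26°
Δθ = θ₂ − θ₁ = +8.6°

+8.6°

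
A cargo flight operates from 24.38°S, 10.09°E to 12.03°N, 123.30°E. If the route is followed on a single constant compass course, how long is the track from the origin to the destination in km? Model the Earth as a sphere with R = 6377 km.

12959 km

Δψ = ln[tan(π/4+φ₂/2)/tan(π/4+φ₁/2)] = +0.6505;  Δφ = +0.6355 rad,  Δλ = +1.9759 rad
q = Δφ/Δψ = 0.9769
d = R·√(Δφ² + q²Δλ²) = 6377·2.03219 = 12959 km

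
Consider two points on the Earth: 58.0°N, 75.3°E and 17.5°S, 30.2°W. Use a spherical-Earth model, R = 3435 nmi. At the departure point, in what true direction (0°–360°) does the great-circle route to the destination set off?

N = sin Δλ·cos φ₂ = -0.9190;  D = cos φ₁ sin φ₂ − sin φ₁ cos φ₂ cos Δλ = +0.0568
initial course = atan2(N, D) = 273.54°

273.5°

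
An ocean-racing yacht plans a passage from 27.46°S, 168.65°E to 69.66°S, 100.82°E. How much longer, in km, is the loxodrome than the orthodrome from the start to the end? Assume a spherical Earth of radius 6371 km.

Great circle: cos σ = sin φ₁ sin φ₂ + cos φ₁ cos φ₂ cos Δλ,  σ = 0.9899 rad → d_gc = 6306.7 km
Rhumb line: Δψ = -1.2195, q = Δφ/Δψ = 0.6040, d_rh = R√(Δφ²+q²Δλ²) = 6539.9 km
Excess = 6539.9 − 6306.7 = 233.2 ≈ 233 km

233 km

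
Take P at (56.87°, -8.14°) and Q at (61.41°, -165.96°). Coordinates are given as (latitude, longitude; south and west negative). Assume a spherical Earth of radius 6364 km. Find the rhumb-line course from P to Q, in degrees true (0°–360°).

Δψ = ln[tan(π/4+φ₂/2)/tan(π/4+φ₁/2)] = +0.1547
Δλ = -2.7545 rad (taken the short way round)
course = atan2(Δλ, Δψ) = 273.22°

273.2°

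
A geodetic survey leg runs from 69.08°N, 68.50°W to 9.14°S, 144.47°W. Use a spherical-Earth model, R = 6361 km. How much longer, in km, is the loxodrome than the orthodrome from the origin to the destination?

292 km

Great circle: cos σ = sin φ₁ sin φ₂ + cos φ₁ cos φ₂ cos Δλ,  σ = 1.6338 rad → d_gc = 10392.3 km
Rhumb line: Δψ = -1.8497, q = Δφ/Δψ = 0.7381, d_rh = R√(Δφ²+q²Δλ²) = 10684.7 km
Excess = 10684.7 − 10392.3 = 292.4 ≈ 292 km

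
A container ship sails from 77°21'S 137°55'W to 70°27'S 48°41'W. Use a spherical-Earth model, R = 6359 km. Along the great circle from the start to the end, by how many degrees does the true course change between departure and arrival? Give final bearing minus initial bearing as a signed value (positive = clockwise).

-87.0°

Initial bearing θ₁ = atan2(sin Δλ cos φ₂, cos φ₁ sin φ₂ − sin φ₁ cos φ₂ cos Δλ) = 121.12°
Final bearing θ₂ = (initial bearing from the destination back to the start) + 180° = 34.07°
Δθ = θ₂ − θ₁ = -87.0°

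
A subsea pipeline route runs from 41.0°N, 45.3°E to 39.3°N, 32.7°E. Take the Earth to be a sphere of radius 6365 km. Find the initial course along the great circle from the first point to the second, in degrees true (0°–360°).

θ = atan2( sin Δλ·cos φ₂ ,  cos φ₁ sin φ₂ − sin φ₁ cos φ₂ cos Δλ )
  = atan2(-0.1688, -0.0174) = 264.10°

264.1°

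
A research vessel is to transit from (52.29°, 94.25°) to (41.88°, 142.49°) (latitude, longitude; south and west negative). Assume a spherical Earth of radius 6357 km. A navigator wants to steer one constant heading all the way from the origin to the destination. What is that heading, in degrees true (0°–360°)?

Meridional parts: M(φ₁)=+1.0744, M(φ₂)=+0.8064 → ΔM = -0.2681;  Δλ = +0.8419 rad
tan C = Δλ / ΔM = -3.1409 → C = 107.66°

107.7°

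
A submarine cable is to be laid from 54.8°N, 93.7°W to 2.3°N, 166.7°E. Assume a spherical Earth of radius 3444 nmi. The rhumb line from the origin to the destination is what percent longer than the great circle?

Great circle: σ = 1.6341 rad → d_gc = Rσ = 5627.8 nmi
Rhumb: Δφ = -0.9163, Δλ = -1.7383, Δψ = -1.1080, q = Δφ/Δψ = 0.8270 → d_rh = R√(Δφ²+q²Δλ²) = 5871.2 nmi
Excess = (5871.2 − 5627.8) / 5627.8 = 243.4 / 5627.8 = 4.32% ≈ 4.3%

4.3%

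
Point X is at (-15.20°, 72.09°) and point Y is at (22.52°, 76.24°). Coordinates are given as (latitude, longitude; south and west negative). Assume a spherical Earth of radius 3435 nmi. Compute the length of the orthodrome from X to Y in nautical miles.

2274 nmi

cos σ = sin φ₁ sin φ₂ + cos φ₁ cos φ₂ cos Δλ
      = sin(-15.20°)sin(22.52°) + cos(-15.20°)cos(22.52°)cos(4.15°) = 0.7887
σ = 37.938° → d = Rσ = 3435·0.66215 = 2274 nmi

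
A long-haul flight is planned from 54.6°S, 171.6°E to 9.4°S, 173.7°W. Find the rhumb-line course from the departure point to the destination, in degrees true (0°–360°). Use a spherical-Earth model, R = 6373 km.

14.7°

Meridional parts: M(φ₁)=-1.1421, M(φ₂)=-0.1648 → ΔM = +0.9773;  Δλ = +0.2566 rad
tan C = Δλ / ΔM = +0.2625 → C = 14.71°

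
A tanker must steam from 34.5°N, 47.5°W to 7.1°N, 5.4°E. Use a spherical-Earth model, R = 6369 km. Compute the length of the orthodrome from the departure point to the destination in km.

6193 km

Haversine: a = sin²(Δφ/2)+cos φ₁ cos φ₂ sin²(Δλ/2) = 0.21834;  σ = 2·atan2(√a,√(1−a))
σ = 55.715° → d = Rσ = 6369·0.97240 = 6193 km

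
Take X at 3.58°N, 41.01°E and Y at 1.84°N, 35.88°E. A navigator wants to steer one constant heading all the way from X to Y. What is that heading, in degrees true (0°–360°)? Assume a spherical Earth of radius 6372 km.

251.2°

Δψ = ln[tan(π/4+φ₂/2)/tan(π/4+φ₁/2)] = -0.0304
Δλ = -0.0895 rad (taken the short way round)
course = atan2(Δλ, Δψ) = 251.24°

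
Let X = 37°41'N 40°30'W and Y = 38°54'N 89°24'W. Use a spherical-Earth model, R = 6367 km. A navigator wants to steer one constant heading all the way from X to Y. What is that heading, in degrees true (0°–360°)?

Meridional parts: M(φ₁)=+0.7110, M(φ₂)=+0.7380 → ΔM = +0.0271;  Δλ = -0.8535 rad
tan C = Δλ / ΔM = -31.5439 → C = 271.82°

271.8°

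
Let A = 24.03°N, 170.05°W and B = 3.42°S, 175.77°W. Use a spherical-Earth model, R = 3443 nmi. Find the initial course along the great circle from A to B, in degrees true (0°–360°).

N = sin Δλ·cos φ₂ = -0.0995;  D = cos φ₁ sin φ₂ − sin φ₁ cos φ₂ cos Δλ = -0.4590
initial course = atan2(N, D) = 192.23°

192.2°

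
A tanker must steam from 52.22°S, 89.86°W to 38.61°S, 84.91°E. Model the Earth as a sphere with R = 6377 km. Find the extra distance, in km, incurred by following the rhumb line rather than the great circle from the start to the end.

Great circle: cos σ = sin φ₁ sin φ₂ + cos φ₁ cos φ₂ cos Δλ,  σ = 1.5543 rad → d_gc = 9911.9 km
Rhumb line: Δψ = +0.3409, q = Δφ/Δψ = 0.6969, d_rh = R√(Δφ²+q²Δλ²) = 13640.1 km
Excess = 13640.1 − 9911.9 = 3728.2 ≈ 3728 km

3728 km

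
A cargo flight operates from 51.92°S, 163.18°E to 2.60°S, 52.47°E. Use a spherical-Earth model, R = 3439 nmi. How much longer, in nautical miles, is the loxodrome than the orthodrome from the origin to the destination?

317 nmi

Great circle: cos σ = sin φ₁ sin φ₂ + cos φ₁ cos φ₂ cos Δλ,  σ = 1.7540 rad → d_gc = 6032.00 nmi
Rhumb line: Δψ = +1.0185, q = Δφ/Δψ = 0.8452, d_rh = R√(Δφ²+q²Δλ²) = 6348.53 nmi
Excess = 6348.53 − 6032.00 = 316.53 ≈ 317 nmi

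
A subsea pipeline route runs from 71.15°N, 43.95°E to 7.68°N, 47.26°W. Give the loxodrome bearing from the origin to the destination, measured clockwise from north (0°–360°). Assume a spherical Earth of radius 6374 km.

Meridional parts: M(φ₁)=+1.7958, M(φ₂)=+0.1344 → ΔM = -1.6613;  Δλ = -1.5919 rad
tan C = Δλ / ΔM = +0.9582 → C = 223.78°

223.8°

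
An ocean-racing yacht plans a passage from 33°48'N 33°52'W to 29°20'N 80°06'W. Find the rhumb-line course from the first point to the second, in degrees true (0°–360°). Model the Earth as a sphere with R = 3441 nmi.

263.5°

Meridional parts: M(φ₁)=+0.6275, M(φ₂)=+0.5359 → ΔM = -0.0915;  Δλ = -0.8069 rad
tan C = Δλ / ΔM = +8.8152 → C = 263.53°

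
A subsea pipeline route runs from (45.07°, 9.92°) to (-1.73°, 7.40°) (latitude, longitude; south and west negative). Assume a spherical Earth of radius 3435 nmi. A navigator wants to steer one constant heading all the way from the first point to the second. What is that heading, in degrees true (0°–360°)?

182.8°

Δψ = ln[tan(π/4+φ₂/2)/tan(π/4+φ₁/2)] = -0.9133
Δλ = -0.0440 rad (taken the short way round)
course = atan2(Δλ, Δψ) = 182.76°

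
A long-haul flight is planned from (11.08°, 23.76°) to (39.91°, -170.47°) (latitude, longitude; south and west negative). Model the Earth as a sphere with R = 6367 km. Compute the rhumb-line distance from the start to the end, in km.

Rhumb course C = atan2(Δλ, Δψ) with Δψ = ln[tan(π/4+φ₂/2)/tan(π/4+φ₁/2)] = +0.5663, Δλ = +2.8932 → C = 78.93°
d = R·|Δφ| / |cos C| = 6367·0.50318 / 0.19208 = 16680 km

16680 km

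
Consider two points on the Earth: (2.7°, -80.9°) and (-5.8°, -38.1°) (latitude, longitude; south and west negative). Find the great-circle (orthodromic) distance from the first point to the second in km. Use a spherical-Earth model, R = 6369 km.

cos σ = sin φ₁ sin φ₂ + cos φ₁ cos φ₂ cos Δλ
      = sin(2.70°)sin(-5.80°) + cos(2.70°)cos(-5.80°)cos(42.80°) = 0.7244
σ = 43.581° → d = Rσ = 6369·0.76063 = 4844 km

4844 km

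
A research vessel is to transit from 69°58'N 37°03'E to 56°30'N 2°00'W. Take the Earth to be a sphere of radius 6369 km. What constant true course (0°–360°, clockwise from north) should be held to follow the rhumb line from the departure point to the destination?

232.0°

Meridional parts: M(φ₁)=+1.7337, M(φ₂)=+1.2008 → ΔM = -0.5330;  Δλ = -0.6816 rad
tan C = Δλ / ΔM = +1.2788 → C = 231.98°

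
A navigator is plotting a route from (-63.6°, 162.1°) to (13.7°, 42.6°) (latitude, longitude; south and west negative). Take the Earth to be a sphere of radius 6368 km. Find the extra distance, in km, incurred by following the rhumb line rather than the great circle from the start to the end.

842 km

Great circle: cos σ = sin φ₁ sin φ₂ + cos φ₁ cos φ₂ cos Δλ,  σ = 2.0096 rad → d_gc = 12797.1 km
Rhumb line: Δψ = +1.6915, q = Δφ/Δψ = 0.7976, d_rh = R√(Δφ²+q²Δλ²) = 13639.2 km
Excess = 13639.2 − 12797.1 = 842.1 ≈ 842 km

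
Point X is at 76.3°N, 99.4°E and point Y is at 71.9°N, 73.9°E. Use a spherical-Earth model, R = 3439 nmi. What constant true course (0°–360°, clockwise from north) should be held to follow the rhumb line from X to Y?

237.6°

Meridional parts: M(φ₁)=+2.1192, M(φ₂)=+1.8371 → ΔM = -0.2821;  Δλ = -0.4451 rad
tan C = Δλ / ΔM = +1.5777 → C = 237.63°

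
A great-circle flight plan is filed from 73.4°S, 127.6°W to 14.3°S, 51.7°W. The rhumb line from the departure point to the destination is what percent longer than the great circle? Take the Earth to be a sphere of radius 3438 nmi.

4.3%

Great circle: σ = 1.2618 rad → d_gc = Rσ = 4337.9 nmi
Rhumb: Δφ = +1.0315, Δλ = +1.3247, Δψ = +1.6727, q = Δφ/Δψ = 0.6167 → d_rh = R√(Δφ²+q²Δλ²) = 4523.6 nmi
Excess = (4523.6 − 4337.9) / 4337.9 = 185.7 / 4337.9 = 4.28% ≈ 4.3%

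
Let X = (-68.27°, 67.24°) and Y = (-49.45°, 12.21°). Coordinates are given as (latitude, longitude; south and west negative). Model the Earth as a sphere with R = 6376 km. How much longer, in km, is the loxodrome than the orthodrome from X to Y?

106 km

Great circle: cos σ = sin φ₁ sin φ₂ + cos φ₁ cos φ₂ cos Δλ,  σ = 0.5665 rad → d_gc = 3611.9 km
Rhumb line: Δψ = +0.6548, q = Δφ/Δψ = 0.5017, d_rh = R√(Δφ²+q²Δλ²) = 3718.1 km
Excess = 3718.1 − 3611.9 = 106.2 ≈ 106 km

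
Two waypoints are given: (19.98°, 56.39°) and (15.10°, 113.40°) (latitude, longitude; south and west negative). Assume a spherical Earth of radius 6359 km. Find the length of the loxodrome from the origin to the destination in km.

Δψ = ln[tan(π/4+φ₂/2)/tan(π/4+φ₁/2)] = -0.0894;  Δφ = -0.0852 rad,  Δλ = +0.9950 rad
q = Δφ/Δψ = 0.9532
d = R·√(Δφ² + q²Δλ²) = 6359·0.95222 = 6055 km

6055 km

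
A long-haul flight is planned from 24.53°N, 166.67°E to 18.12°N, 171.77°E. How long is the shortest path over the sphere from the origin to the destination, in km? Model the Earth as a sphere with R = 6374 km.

Haversine: a = sin²(Δφ/2)+cos φ₁ cos φ₂ sin²(Δλ/2) = 0.00484;  σ = 2·atan2(√a,√(1−a))
σ = 7.976° → d = Rσ = 6374·0.13921 = 887 km

887 km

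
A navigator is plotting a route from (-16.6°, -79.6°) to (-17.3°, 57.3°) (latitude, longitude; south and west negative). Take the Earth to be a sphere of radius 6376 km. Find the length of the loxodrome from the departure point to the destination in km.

14573 km

Δψ = ln[tan(π/4+φ₂/2)/tan(π/4+φ₁/2)] = -0.0128;  Δφ = -0.0122 rad,  Δλ = +2.3894 rad
q = Δφ/Δψ = 0.9566
d = R·√(Δφ² + q²Δλ²) = 6376·2.28558 = 14573 km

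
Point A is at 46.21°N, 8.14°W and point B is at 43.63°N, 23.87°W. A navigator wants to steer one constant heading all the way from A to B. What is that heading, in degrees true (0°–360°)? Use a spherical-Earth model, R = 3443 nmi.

257.0°

Meridional parts: M(φ₁)=+0.9116, M(φ₂)=+0.8480 → ΔM = -0.0636;  Δλ = -0.2745 rad
tan C = Δλ / ΔM = +4.3161 → C = 256.96°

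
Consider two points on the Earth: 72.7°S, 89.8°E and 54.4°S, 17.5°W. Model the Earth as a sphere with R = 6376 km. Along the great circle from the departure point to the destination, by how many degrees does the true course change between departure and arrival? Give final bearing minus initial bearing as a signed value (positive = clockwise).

+101.9°

At departure: θ₁ = atan2(sin Δλ cos φ₂, cos φ₁ sin φ₂ − sin φ₁ cos φ₂ cos Δλ) = 233.78°
At arrival: θ₂ = atan2(sin Δλ cos φ₁, −cos φ₂ sin φ₁ + sin φ₂ cos φ₁ cos Δλ) = 335.66°
Δθ = θ₂ − θ₁ = +101.9°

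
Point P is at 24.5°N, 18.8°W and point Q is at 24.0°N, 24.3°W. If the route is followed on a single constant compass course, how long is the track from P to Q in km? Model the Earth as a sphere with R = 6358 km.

Δψ = ln[tan(π/4+φ₂/2)/tan(π/4+φ₁/2)] = -0.0096;  Δφ = -0.0087 rad,  Δλ = -0.0960 rad
q = Δφ/Δψ = 0.9118
d = R·√(Δφ² + q²Δλ²) = 6358·0.08796 = 559 km

559 km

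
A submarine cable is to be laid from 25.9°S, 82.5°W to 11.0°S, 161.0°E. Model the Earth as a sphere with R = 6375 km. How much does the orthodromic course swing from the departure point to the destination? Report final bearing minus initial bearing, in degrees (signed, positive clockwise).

+54.6°

At departure: θ₁ = atan2(sin Δλ cos φ₂, cos φ₁ sin φ₂ − sin φ₁ cos φ₂ cos Δλ) = 247.55°
At arrival: θ₂ = atan2(sin Δλ cos φ₁, −cos φ₂ sin φ₁ + sin φ₂ cos φ₁ cos Δλ) = 302.12°
Δθ = θ₂ − θ₁ = +54.6°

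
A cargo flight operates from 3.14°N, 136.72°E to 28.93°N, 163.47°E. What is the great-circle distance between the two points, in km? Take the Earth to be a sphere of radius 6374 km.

Haversine: a = sin²(Δφ/2)+cos φ₁ cos φ₂ sin²(Δλ/2) = 0.09657;  σ = 2·atan2(√a,√(1−a))
σ = 36.209° → d = Rσ = 6374·0.63196 = 4028 km

4028 km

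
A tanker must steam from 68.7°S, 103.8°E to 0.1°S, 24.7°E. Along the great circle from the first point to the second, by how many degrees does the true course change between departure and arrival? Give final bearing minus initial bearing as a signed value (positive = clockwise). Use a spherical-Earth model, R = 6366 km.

+58.9°

Initial bearing θ₁ = atan2(sin Δλ cos φ₂, cos φ₁ sin φ₂ − sin φ₁ cos φ₂ cos Δλ) = 280.14°
Final bearing θ₂ = (initial bearing from the destination back to the start) + 180° = 339.05°
Δθ = θ₂ − θ₁ = +58.9°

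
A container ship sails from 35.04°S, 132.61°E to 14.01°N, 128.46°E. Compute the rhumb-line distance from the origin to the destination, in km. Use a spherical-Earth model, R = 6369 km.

5470 km

Rhumb course C = atan2(Δλ, Δψ) with Δψ = ln[tan(π/4+φ₂/2)/tan(π/4+φ₁/2)] = +0.9007, Δλ = -0.0724 → C = 355.40°
d = R·|Δφ| / |cos C| = 6369·0.85608 / 0.99678 = 5470 km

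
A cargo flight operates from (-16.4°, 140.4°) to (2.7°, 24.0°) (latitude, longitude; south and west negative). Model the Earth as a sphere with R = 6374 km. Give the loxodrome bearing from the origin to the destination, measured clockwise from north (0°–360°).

Δψ = ln[tan(π/4+φ₂/2)/tan(π/4+φ₁/2)] = +0.3374
Δλ = -2.0316 rad (taken the short way round)
course = atan2(Δλ, Δψ) = 279.43°

279.4°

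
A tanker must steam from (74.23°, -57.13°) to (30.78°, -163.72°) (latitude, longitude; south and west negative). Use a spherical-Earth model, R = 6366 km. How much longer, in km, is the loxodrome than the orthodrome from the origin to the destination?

Great circle: cos σ = sin φ₁ sin φ₂ + cos φ₁ cos φ₂ cos Δλ,  σ = 1.1309 rad → d_gc = 7199.5 km
Rhumb line: Δψ = -1.4118, q = Δφ/Δψ = 0.5371, d_rh = R√(Δφ²+q²Δλ²) = 7985.7 km
Excess = 7985.7 − 7199.5 = 786.2 ≈ 786 km

786 km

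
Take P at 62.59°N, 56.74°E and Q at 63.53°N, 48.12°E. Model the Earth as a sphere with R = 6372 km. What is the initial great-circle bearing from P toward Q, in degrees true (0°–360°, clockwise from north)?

287.4°

N = sin Δλ·cos φ₂ = -0.0668;  D = cos φ₁ sin φ₂ − sin φ₁ cos φ₂ cos Δλ = +0.0209
initial course = atan2(N, D) = 287.35°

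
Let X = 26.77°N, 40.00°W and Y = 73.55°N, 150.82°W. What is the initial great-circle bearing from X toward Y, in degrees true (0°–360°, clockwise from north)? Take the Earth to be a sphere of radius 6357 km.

343.6°

θ = atan2( sin Δλ·cos φ₂ ,  cos φ₁ sin φ₂ − sin φ₁ cos φ₂ cos Δλ )
  = atan2(-0.2647, +0.9016) = 343.64°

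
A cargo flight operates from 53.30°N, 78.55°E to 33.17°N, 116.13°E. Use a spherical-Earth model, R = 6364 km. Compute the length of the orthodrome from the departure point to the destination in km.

Haversine: a = sin²(Δφ/2)+cos φ₁ cos φ₂ sin²(Δλ/2) = 0.08244;  σ = 2·atan2(√a,√(1−a))
σ = 33.372° → d = Rσ = 6364·0.58245 = 3707 km

3707 km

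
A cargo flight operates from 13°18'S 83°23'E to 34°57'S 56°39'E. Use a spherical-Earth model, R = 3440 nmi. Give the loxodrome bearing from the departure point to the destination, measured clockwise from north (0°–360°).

Δψ = ln[tan(π/4+φ₂/2)/tan(π/4+φ₁/2)] = -0.4175
Δλ = -0.4666 rad (taken the short way round)
course = atan2(Δλ, Δψ) = 228.18°

228.2°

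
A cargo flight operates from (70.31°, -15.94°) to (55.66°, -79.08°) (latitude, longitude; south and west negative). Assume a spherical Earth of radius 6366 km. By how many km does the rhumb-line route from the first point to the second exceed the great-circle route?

142 km

Great circle: cos σ = sin φ₁ sin φ₂ + cos φ₁ cos φ₂ cos Δλ,  σ = 0.5290 rad → d_gc = 3367.8 km
Rhumb line: Δψ = -0.5769, q = Δφ/Δψ = 0.4432, d_rh = R√(Δφ²+q²Δλ²) = 3509.7 km
Excess = 3509.7 − 3367.8 = 141.9 ≈ 142 km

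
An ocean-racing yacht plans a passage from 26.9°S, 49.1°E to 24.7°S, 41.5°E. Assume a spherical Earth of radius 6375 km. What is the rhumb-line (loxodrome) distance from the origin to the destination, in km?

Rhumb course C = atan2(Δλ, Δψ) with Δψ = ln[tan(π/4+φ₂/2)/tan(π/4+φ₁/2)] = +0.0427, Δλ = -0.1326 → C = 287.83°
d = R·|Δφ| / |cos C| = 6375·0.03840 / 0.30612 = 800 km

800 km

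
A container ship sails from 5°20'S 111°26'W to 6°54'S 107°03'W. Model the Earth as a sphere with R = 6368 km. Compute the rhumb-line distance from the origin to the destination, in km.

Δψ = ln[tan(π/4+φ₂/2)/tan(π/4+φ₁/2)] = -0.0275;  Δφ = -0.0273 rad,  Δλ = +0.0765 rad
q = Δφ/Δψ = 0.9943
d = R·√(Δφ² + q²Δλ²) = 6368·0.08083 = 515 km

515 km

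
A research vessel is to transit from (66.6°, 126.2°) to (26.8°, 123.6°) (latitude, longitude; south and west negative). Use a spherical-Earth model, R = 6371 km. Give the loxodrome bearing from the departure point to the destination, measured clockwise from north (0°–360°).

182.4°

Meridional parts: M(φ₁)=+1.5746, M(φ₂)=+0.4858 → ΔM = -1.0888;  Δλ = -0.0454 rad
tan C = Δλ / ΔM = +0.0417 → C = 182.39°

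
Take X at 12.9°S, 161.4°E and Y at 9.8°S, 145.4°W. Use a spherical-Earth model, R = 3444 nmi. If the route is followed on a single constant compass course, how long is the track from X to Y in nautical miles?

3140 nmi

Rhumb course C = atan2(Δλ, Δψ) with Δψ = ln[tan(π/4+φ₂/2)/tan(π/4+φ₁/2)] = +0.0552, Δλ = +0.9285 → C = 86.60°
d = R·|Δφ| / |cos C| = 3444·0.05411 / 0.05934 = 3140 nmi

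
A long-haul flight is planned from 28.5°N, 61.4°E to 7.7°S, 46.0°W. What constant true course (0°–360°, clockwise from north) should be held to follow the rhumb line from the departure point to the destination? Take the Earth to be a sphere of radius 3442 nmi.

Δψ = ln[tan(π/4+φ₂/2)/tan(π/4+φ₁/2)] = -0.6541
Δλ = -1.8745 rad (taken the short way round)
course = atan2(Δλ, Δψ) = 250.76°

250.8°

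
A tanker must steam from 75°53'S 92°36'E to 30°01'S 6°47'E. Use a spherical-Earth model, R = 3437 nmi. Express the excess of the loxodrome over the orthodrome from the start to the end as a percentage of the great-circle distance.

6.7%

Great circle: σ = 1.0466 rad → d_gc = Rσ = 3597.0 nmi
Rhumb: Δφ = +0.8005, Δλ = -1.4978, Δψ = +1.5393, q = Δφ/Δψ = 0.5201 → d_rh = R√(Δφ²+q²Δλ²) = 3839.0 nmi
Excess = (3839.0 − 3597.0) / 3597.0 = 242.0 / 3597.0 = 6.73% ≈ 6.7%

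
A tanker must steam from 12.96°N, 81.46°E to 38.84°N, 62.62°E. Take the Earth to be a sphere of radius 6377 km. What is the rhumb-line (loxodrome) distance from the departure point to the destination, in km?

3430 km

Δψ = ln[tan(π/4+φ₂/2)/tan(π/4+φ₁/2)] = +0.5086;  Δφ = +0.4517 rad,  Δλ = -0.3288 rad
q = Δφ/Δψ = 0.8882
d = R·√(Δφ² + q²Δλ²) = 6377·0.53789 = 3430 km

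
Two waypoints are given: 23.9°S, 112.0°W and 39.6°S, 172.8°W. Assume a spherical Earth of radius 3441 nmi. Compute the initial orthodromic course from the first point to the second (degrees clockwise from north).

N = sin Δλ·cos φ₂ = -0.6726;  D = cos φ₁ sin φ₂ − sin φ₁ cos φ₂ cos Δλ = -0.4305
initial course = atan2(N, D) = 237.38°

237.4°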